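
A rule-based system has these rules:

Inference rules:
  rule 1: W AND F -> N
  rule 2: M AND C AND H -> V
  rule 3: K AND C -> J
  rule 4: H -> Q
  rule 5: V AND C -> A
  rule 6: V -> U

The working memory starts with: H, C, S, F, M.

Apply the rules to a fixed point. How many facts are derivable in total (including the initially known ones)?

9

Round 1 — rule 2, rule 4, derive V, Q.
Round 2 — rule 5, rule 6, derive A, U.
Closure: {A, C, F, H, M, Q, S, U, V} — 9 facts.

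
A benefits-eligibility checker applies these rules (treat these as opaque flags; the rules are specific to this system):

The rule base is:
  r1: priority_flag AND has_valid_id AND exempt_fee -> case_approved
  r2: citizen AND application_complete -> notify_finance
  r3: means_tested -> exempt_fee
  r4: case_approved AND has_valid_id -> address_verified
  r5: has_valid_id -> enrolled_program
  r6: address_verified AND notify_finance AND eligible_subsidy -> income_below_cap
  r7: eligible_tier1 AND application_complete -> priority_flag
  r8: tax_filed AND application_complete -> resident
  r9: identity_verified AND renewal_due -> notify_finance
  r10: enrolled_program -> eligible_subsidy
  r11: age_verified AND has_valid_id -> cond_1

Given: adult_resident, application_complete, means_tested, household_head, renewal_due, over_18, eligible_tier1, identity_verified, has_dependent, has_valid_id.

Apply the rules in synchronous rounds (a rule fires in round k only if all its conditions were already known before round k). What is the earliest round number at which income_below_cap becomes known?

4

Round 1 — r3, r5, r7, r9, derive exempt_fee, enrolled_program, priority_flag, notify_finance.
Round 2 — r1, r10, derive case_approved, eligible_subsidy.
Round 3 — r4, derive address_verified.
Round 4 — r6, derive income_below_cap.
income_below_cap first appears in round 4.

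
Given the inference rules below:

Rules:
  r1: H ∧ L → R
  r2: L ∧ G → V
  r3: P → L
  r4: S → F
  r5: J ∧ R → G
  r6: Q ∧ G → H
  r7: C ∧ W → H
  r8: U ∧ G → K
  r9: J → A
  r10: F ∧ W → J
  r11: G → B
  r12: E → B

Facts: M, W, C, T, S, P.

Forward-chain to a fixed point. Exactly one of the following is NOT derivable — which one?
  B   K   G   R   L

Round 1: r3 [P → L]; r4 [S → F]; r7 [C ∧ W → H]. Adds L, F, H.
Round 2: r1 [H ∧ L → R]; r10 [F ∧ W → J]. Adds R, J.
Round 3: r5 [J ∧ R → G]; r9 [J → A]. Adds G, A.
Round 4: r2 [L ∧ G → V]; r11 [G → B]. Adds V, B.
Derived: R (round 2), L (round 1), B (round 4), G (round 3). K never appears in any round.

K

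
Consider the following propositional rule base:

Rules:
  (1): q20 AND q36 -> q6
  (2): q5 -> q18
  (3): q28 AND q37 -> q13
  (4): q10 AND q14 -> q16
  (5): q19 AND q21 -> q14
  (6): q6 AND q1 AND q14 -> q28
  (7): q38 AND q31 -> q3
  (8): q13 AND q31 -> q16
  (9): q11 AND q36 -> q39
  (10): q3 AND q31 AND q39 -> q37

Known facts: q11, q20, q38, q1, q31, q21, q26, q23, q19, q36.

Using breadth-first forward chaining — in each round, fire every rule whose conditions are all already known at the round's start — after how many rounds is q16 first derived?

Round 1: (1) [q20 AND q36 -> q6]; (5) [q19 AND q21 -> q14]; (7) [q38 AND q31 -> q3]; (9) [q11 AND q36 -> q39]. Adds q6, q14, q3, q39.
Round 2: (6) [q6 AND q1 AND q14 -> q28]; (10) [q3 AND q31 AND q39 -> q37]. Adds q28, q37.
Round 3: (3) [q28 AND q37 -> q13]. Adds q13.
Round 4: (8) [q13 AND q31 -> q16]. Adds q16.
q16 first appears in round 4.

4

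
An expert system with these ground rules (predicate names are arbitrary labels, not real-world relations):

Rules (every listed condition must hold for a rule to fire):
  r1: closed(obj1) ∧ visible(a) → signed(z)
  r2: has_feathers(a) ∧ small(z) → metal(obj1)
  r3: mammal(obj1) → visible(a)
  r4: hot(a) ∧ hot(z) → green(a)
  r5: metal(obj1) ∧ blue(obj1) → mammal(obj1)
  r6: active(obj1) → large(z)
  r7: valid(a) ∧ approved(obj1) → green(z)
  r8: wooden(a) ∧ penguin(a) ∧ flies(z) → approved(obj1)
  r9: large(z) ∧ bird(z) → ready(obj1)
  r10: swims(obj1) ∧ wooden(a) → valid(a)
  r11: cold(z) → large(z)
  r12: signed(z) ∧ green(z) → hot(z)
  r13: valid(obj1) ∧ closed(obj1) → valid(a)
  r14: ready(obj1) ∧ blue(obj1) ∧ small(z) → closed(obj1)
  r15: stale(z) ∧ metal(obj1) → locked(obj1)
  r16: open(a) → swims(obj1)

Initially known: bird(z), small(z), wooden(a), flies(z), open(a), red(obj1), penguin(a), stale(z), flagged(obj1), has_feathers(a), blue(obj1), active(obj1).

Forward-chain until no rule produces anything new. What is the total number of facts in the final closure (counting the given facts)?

Round 1: r2 [has_feathers(a) ∧ small(z) → metal(obj1)]; r6 [active(obj1) → large(z)]; r8 [wooden(a) ∧ penguin(a) ∧ flies(z) → approved(obj1)]; r16 [open(a) → swims(obj1)]. Adds metal(obj1), large(z), approved(obj1), swims(obj1).
Round 2: r5 [metal(obj1) ∧ blue(obj1) → mammal(obj1)]; r9 [large(z) ∧ bird(z) → ready(obj1)]; r10 [swims(obj1) ∧ wooden(a) → valid(a)]; r15 [stale(z) ∧ metal(obj1) → locked(obj1)]. Adds mammal(obj1), ready(obj1), valid(a), locked(obj1).
Round 3: r3 [mammal(obj1) → visible(a)]; r7 [valid(a) ∧ approved(obj1) → green(z)]; r14 [ready(obj1) ∧ blue(obj1) ∧ small(z) → closed(obj1)]. Adds visible(a), green(z), closed(obj1).
Round 4: r1 [closed(obj1) ∧ visible(a) → signed(z)]. Adds signed(z).
Round 5: r12 [signed(z) ∧ green(z) → hot(z)]. Adds hot(z).
Closure: {active(obj1), approved(obj1), bird(z), blue(obj1), closed(obj1), flagged(obj1), flies(z), green(z), has_feathers(a), hot(z), large(z), locked(obj1), mammal(obj1), metal(obj1), open(a), penguin(a), ready(obj1), red(obj1), signed(z), small(z), stale(z), swims(obj1), valid(a), visible(a), wooden(a)} — 25 facts.

25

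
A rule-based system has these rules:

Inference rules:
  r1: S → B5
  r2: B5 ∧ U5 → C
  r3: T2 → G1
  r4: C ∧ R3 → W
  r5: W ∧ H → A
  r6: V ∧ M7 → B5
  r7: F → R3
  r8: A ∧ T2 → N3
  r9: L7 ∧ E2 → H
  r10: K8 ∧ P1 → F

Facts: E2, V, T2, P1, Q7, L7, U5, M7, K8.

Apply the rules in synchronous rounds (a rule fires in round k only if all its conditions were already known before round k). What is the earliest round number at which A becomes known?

Round 1: r3 [T2 → G1]; r6 [V ∧ M7 → B5]; r9 [L7 ∧ E2 → H]; r10 [K8 ∧ P1 → F]. New: G1, B5, H, F.
Round 2: r2 [B5 ∧ U5 → C]; r7 [F → R3]. New: C, R3.
Round 3: r4 [C ∧ R3 → W]. New: W.
Round 4: r5 [W ∧ H → A]. New: A.
A first appears in round 4.

4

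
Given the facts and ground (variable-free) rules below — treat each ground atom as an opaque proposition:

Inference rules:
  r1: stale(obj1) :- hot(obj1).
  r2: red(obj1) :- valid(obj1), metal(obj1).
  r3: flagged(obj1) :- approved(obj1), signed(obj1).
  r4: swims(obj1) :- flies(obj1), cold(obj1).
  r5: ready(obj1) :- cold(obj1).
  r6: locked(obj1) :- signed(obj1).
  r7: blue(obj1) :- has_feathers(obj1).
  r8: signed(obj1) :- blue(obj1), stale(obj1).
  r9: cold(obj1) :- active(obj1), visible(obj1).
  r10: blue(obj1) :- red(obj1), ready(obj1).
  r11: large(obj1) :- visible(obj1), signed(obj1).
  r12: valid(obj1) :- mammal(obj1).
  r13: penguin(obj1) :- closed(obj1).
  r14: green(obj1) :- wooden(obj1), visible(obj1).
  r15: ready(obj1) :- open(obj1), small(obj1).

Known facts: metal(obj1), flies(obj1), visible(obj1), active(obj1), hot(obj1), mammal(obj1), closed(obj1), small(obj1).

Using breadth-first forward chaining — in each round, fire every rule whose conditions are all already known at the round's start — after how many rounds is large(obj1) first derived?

5

Round 1 — r1, r9, r12, r13, derive stale(obj1), cold(obj1), valid(obj1), penguin(obj1).
Round 2 — r2, r4, r5, derive red(obj1), swims(obj1), ready(obj1).
Round 3 — r10, derive blue(obj1).
Round 4 — r8, derive signed(obj1).
Round 5 — r6, r11, derive locked(obj1), large(obj1).
large(obj1) first appears in round 5.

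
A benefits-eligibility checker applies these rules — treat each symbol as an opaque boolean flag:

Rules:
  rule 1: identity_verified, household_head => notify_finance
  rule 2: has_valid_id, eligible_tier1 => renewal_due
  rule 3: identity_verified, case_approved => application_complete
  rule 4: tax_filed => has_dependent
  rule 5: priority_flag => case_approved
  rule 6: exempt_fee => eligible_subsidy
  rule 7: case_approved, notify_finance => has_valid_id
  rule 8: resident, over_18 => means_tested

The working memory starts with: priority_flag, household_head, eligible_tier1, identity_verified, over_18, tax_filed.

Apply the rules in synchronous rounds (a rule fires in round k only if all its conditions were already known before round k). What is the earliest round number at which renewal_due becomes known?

Round 1: rule 1 [identity_verified, household_head => notify_finance]; rule 4 [tax_filed => has_dependent]; rule 5 [priority_flag => case_approved]. New: notify_finance, has_dependent, case_approved.
Round 2: rule 3 [identity_verified, case_approved => application_complete]; rule 7 [case_approved, notify_finance => has_valid_id]. New: application_complete, has_valid_id.
Round 3: rule 2 [has_valid_id, eligible_tier1 => renewal_due]. New: renewal_due.
renewal_due first appears in round 3.

3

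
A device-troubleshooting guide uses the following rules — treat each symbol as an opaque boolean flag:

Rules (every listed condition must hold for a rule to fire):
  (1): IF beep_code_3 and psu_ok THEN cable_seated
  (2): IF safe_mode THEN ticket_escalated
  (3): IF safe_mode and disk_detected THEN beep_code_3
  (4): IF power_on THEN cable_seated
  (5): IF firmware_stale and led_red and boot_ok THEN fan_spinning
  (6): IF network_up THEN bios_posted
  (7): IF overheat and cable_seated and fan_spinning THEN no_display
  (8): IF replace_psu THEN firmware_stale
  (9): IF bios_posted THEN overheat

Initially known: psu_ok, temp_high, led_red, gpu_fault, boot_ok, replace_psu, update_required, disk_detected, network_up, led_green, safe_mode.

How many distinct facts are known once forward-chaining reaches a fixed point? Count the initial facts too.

19

[1] (2) [IF safe_mode THEN ticket_escalated]; (3) [IF safe_mode and disk_detected THEN beep_code_3]; (6) [IF network_up THEN bios_posted]; (8) [IF replace_psu THEN firmware_stale]. ⇒ new: ticket_escalated, beep_code_3, bios_posted, firmware_stale.
[2] (1) [IF beep_code_3 and psu_ok THEN cable_seated]; (5) [IF firmware_stale and led_red and boot_ok THEN fan_spinning]; (9) [IF bios_posted THEN overheat]. ⇒ new: cable_seated, fan_spinning, overheat.
[3] (7) [IF overheat and cable_seated and fan_spinning THEN no_display]. ⇒ new: no_display.
Closure: {beep_code_3, bios_posted, boot_ok, cable_seated, disk_detected, fan_spinning, firmware_stale, gpu_fault, led_green, led_red, network_up, no_display, overheat, psu_ok, replace_psu, safe_mode, temp_high, ticket_escalated, update_required} — 19 facts.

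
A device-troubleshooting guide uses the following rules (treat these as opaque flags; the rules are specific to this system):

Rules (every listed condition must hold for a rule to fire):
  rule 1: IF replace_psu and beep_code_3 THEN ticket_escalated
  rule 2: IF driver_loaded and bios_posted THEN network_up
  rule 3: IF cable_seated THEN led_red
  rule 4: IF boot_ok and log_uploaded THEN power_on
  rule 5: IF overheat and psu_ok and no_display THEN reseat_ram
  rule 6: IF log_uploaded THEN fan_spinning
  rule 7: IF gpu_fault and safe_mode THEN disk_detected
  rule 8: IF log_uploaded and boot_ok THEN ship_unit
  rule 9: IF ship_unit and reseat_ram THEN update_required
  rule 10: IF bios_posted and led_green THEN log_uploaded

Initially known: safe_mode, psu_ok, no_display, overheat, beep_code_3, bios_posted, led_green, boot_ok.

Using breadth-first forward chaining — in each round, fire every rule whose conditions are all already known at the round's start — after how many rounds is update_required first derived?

3

Round 1: rule 5 [IF overheat and psu_ok and no_display THEN reseat_ram]; rule 10 [IF bios_posted and led_green THEN log_uploaded]. Adds reseat_ram, log_uploaded.
Round 2: rule 4 [IF boot_ok and log_uploaded THEN power_on]; rule 6 [IF log_uploaded THEN fan_spinning]; rule 8 [IF log_uploaded and boot_ok THEN ship_unit]. Adds power_on, fan_spinning, ship_unit.
Round 3: rule 9 [IF ship_unit and reseat_ram THEN update_required]. Adds update_required.
update_required first appears in round 3.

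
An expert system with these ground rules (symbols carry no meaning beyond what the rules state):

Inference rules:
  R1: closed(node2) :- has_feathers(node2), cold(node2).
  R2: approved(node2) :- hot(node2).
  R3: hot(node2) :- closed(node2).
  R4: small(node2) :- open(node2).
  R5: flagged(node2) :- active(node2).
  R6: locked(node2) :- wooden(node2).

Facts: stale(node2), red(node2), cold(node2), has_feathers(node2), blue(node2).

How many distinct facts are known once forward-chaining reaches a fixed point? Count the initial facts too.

8

Round 1 — R1, derive closed(node2).
Round 2 — R3, derive hot(node2).
Round 3 — R2, derive approved(node2).
Closure: {approved(node2), blue(node2), closed(node2), cold(node2), has_feathers(node2), hot(node2), red(node2), stale(node2)} — 8 facts.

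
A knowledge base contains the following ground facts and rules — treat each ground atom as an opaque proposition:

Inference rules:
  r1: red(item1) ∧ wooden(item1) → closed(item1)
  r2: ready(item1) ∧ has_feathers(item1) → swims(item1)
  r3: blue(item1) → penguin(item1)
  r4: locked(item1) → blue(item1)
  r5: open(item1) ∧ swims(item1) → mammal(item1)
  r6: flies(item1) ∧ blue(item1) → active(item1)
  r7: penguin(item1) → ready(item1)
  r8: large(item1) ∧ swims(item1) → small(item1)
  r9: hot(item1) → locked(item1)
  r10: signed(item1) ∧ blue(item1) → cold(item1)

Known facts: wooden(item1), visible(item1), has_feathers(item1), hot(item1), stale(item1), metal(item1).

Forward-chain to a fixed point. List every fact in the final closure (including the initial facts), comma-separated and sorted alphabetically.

blue(item1), has_feathers(item1), hot(item1), locked(item1), metal(item1), penguin(item1), ready(item1), stale(item1), swims(item1), visible(item1), wooden(item1)

Round 1: r9 [hot(item1) → locked(item1)]. New: locked(item1).
Round 2: r4 [locked(item1) → blue(item1)]. New: blue(item1).
Round 3: r3 [blue(item1) → penguin(item1)]. New: penguin(item1).
Round 4: r7 [penguin(item1) → ready(item1)]. New: ready(item1).
Round 5: r2 [ready(item1) ∧ has_feathers(item1) → swims(item1)]. New: swims(item1).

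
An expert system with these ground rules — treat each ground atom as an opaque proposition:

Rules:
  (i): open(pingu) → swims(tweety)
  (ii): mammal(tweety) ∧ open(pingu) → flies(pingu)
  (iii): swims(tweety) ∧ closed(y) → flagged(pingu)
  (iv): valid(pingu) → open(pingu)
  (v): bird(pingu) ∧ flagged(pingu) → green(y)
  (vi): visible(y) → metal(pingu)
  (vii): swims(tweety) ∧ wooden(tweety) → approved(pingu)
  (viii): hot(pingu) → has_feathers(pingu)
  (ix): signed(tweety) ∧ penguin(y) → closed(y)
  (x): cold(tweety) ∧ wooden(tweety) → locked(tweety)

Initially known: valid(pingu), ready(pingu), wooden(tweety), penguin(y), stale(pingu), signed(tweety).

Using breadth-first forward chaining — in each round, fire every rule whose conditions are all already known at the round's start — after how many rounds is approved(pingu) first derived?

Round 1: (iv) [valid(pingu) → open(pingu)]; (ix) [signed(tweety) ∧ penguin(y) → closed(y)]. New: open(pingu), closed(y).
Round 2: (i) [open(pingu) → swims(tweety)]. New: swims(tweety).
Round 3: (iii) [swims(tweety) ∧ closed(y) → flagged(pingu)]; (vii) [swims(tweety) ∧ wooden(tweety) → approved(pingu)]. New: flagged(pingu), approved(pingu).
approved(pingu) first appears in round 3.

3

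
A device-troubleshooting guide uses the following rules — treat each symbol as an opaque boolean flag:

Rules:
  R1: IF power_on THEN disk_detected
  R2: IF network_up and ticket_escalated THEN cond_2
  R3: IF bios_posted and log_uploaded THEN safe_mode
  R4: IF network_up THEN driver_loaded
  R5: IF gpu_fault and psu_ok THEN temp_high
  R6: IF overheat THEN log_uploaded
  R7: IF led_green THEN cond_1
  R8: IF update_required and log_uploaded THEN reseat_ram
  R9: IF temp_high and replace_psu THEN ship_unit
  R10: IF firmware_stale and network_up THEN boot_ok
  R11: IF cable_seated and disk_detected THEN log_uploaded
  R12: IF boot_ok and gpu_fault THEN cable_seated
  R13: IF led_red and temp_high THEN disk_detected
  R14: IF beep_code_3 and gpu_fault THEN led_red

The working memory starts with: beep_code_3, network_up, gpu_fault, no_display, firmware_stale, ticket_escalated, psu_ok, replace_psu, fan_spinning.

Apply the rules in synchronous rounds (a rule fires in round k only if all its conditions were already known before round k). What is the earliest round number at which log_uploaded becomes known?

3

[1] R2 [IF network_up and ticket_escalated THEN cond_2]; R4 [IF network_up THEN driver_loaded]; R5 [IF gpu_fault and psu_ok THEN temp_high]; R10 [IF firmware_stale and network_up THEN boot_ok]; R14 [IF beep_code_3 and gpu_fault THEN led_red]. ⇒ new: cond_2, driver_loaded, temp_high, boot_ok, led_red.
[2] R9 [IF temp_high and replace_psu THEN ship_unit]; R12 [IF boot_ok and gpu_fault THEN cable_seated]; R13 [IF led_red and temp_high THEN disk_detected]. ⇒ new: ship_unit, cable_seated, disk_detected.
[3] R11 [IF cable_seated and disk_detected THEN log_uploaded]. ⇒ new: log_uploaded.
log_uploaded first appears in round 3.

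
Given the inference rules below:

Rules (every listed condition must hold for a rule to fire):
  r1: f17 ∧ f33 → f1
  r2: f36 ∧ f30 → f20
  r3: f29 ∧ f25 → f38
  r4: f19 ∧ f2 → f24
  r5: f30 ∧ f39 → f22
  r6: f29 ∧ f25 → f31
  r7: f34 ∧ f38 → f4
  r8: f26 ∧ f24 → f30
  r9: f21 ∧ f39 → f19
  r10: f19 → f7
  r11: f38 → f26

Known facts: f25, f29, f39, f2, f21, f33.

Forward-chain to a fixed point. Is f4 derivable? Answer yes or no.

no

Round 1: r3 [f29 ∧ f25 → f38]; r6 [f29 ∧ f25 → f31]; r9 [f21 ∧ f39 → f19]. New: f38, f31, f19.
Round 2: r4 [f19 ∧ f2 → f24]; r10 [f19 → f7]; r11 [f38 → f26]. New: f24, f7, f26.
Round 3: r8 [f26 ∧ f24 → f30]. New: f30.
Round 4: r5 [f30 ∧ f39 → f22]. New: f22.
Fixed point reached. f4 is concluded only by r7; r7 needs f34 (never derived).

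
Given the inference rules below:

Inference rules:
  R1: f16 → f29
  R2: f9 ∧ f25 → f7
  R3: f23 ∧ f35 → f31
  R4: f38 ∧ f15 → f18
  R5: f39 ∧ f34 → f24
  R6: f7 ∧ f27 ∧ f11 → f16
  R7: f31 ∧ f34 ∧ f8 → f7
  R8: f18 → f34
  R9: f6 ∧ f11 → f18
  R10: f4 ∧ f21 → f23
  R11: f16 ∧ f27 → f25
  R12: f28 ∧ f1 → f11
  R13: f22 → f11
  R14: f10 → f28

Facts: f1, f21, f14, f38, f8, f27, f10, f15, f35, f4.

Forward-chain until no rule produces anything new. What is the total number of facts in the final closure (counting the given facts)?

Round 1 — R4, R10, R14, derive f18, f23, f28.
Round 2 — R3, R8, R12, derive f31, f34, f11.
Round 3 — R7, derive f7.
Round 4 — R6, derive f16.
Round 5 — R1, R11, derive f29, f25.
Closure: {f1, f10, f11, f14, f15, f16, f18, f21, f23, f25, f27, f28, f29, f31, f34, f35, f38, f4, f7, f8} — 20 facts.

20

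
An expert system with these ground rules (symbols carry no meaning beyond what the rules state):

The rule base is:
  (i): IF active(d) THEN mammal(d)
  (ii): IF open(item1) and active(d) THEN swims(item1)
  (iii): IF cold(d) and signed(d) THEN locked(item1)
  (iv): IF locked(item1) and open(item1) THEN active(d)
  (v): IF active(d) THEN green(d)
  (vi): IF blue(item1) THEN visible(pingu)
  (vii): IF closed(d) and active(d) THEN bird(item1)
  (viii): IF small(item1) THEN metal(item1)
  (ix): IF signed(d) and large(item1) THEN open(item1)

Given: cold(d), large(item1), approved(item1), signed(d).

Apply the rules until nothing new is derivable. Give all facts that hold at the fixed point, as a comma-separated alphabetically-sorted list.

Round 1: (iii) [IF cold(d) and signed(d) THEN locked(item1)]; (ix) [IF signed(d) and large(item1) THEN open(item1)]. Adds locked(item1), open(item1).
Round 2: (iv) [IF locked(item1) and open(item1) THEN active(d)]. Adds active(d).
Round 3: (i) [IF active(d) THEN mammal(d)]; (ii) [IF open(item1) and active(d) THEN swims(item1)]; (v) [IF active(d) THEN green(d)]. Adds mammal(d), swims(item1), green(d).

active(d), approved(item1), cold(d), green(d), large(item1), locked(item1), mammal(d), open(item1), signed(d), swims(item1)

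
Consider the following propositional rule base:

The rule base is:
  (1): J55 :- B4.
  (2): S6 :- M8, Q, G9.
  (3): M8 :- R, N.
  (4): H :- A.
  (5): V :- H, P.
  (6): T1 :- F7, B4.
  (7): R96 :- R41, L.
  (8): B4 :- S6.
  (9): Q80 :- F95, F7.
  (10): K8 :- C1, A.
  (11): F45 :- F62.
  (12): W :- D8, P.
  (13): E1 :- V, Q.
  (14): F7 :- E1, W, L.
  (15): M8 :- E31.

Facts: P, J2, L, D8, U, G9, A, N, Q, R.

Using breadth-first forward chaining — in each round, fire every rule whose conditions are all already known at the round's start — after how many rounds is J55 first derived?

Round 1 fires (3), (4), (12), giving M8, H, W.
Round 2 fires (2), (5), giving S6, V.
Round 3 fires (8), (13), giving B4, E1.
Round 4 fires (1), (14), giving J55, F7.
J55 first appears in round 4.

4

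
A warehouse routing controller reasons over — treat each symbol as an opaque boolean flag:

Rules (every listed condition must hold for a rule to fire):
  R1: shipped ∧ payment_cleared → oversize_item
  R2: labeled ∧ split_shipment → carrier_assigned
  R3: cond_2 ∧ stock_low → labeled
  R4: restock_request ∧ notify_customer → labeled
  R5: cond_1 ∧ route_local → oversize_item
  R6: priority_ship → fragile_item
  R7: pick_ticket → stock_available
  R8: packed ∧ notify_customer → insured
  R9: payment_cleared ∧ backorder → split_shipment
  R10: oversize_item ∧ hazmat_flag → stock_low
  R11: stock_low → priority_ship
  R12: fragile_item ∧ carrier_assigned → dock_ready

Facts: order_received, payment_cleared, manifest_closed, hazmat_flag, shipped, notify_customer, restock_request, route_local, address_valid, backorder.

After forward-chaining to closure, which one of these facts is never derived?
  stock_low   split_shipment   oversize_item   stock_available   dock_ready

stock_available

Round 1 — R1, R4, R9, derive oversize_item, labeled, split_shipment.
Round 2 — R2, R10, derive carrier_assigned, stock_low.
Round 3 — R11, derive priority_ship.
Round 4 — R6, derive fragile_item.
Round 5 — R12, derive dock_ready.
Derived: oversize_item (round 1), stock_low (round 2), split_shipment (round 1), dock_ready (round 5). stock_available never appears in any round.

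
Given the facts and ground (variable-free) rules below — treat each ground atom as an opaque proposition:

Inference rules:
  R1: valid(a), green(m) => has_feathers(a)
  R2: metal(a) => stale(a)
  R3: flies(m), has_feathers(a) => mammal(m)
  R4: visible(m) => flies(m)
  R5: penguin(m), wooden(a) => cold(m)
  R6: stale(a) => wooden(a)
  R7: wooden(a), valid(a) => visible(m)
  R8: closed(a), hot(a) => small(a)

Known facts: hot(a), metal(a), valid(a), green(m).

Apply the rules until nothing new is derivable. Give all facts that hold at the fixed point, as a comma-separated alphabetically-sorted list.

flies(m), green(m), has_feathers(a), hot(a), mammal(m), metal(a), stale(a), valid(a), visible(m), wooden(a)

Round 1: R1 [valid(a), green(m) => has_feathers(a)]; R2 [metal(a) => stale(a)]. New: has_feathers(a), stale(a).
Round 2: R6 [stale(a) => wooden(a)]. New: wooden(a).
Round 3: R7 [wooden(a), valid(a) => visible(m)]. New: visible(m).
Round 4: R4 [visible(m) => flies(m)]. New: flies(m).
Round 5: R3 [flies(m), has_feathers(a) => mammal(m)]. New: mammal(m).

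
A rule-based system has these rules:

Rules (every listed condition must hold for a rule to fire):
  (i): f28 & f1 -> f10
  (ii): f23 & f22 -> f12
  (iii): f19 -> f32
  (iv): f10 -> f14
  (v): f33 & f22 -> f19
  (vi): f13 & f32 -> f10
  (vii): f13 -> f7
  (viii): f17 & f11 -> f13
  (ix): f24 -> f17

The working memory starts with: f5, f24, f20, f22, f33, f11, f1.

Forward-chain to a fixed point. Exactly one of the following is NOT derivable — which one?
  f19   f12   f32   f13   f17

Round 1 — (v), (ix), derive f19, f17.
Round 2 — (iii), (viii), derive f32, f13.
Round 3 — (vi), (vii), derive f10, f7.
Round 4 — (iv), derive f14.
Derived: f19 (round 1), f13 (round 2), f17 (round 1), f32 (round 2). f12 never appears in any round.

f12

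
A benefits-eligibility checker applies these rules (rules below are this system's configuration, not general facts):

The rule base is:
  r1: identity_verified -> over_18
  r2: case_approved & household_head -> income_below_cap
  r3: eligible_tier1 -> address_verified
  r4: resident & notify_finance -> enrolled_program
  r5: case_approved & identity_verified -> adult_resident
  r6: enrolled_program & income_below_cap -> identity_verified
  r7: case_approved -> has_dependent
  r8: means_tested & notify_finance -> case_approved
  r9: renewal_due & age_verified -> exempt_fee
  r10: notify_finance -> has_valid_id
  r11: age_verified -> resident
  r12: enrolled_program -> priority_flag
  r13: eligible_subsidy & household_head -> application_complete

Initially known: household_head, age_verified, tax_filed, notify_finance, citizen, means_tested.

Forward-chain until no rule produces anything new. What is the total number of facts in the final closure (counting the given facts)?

[1] r8 [means_tested & notify_finance -> case_approved]; r10 [notify_finance -> has_valid_id]; r11 [age_verified -> resident]. ⇒ new: case_approved, has_valid_id, resident.
[2] r2 [case_approved & household_head -> income_below_cap]; r4 [resident & notify_finance -> enrolled_program]; r7 [case_approved -> has_dependent]. ⇒ new: income_below_cap, enrolled_program, has_dependent.
[3] r6 [enrolled_program & income_below_cap -> identity_verified]; r12 [enrolled_program -> priority_flag]. ⇒ new: identity_verified, priority_flag.
[4] r1 [identity_verified -> over_18]; r5 [case_approved & identity_verified -> adult_resident]. ⇒ new: over_18, adult_resident.
Closure: {adult_resident, age_verified, case_approved, citizen, enrolled_program, has_dependent, has_valid_id, household_head, identity_verified, income_below_cap, means_tested, notify_finance, over_18, priority_flag, resident, tax_filed} — 16 facts.

16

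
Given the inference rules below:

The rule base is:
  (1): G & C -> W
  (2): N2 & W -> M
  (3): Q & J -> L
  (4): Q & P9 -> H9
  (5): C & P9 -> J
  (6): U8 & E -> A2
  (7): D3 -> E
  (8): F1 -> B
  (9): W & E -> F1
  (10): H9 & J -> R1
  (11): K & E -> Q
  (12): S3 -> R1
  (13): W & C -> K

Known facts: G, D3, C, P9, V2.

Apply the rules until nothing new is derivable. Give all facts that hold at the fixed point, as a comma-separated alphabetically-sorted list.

B, C, D3, E, F1, G, H9, J, K, L, P9, Q, R1, V2, W

Round 1: (1) [G & C -> W]; (5) [C & P9 -> J]; (7) [D3 -> E]. Adds W, J, E.
Round 2: (9) [W & E -> F1]; (13) [W & C -> K]. Adds F1, K.
Round 3: (8) [F1 -> B]; (11) [K & E -> Q]. Adds B, Q.
Round 4: (3) [Q & J -> L]; (4) [Q & P9 -> H9]. Adds L, H9.
Round 5: (10) [H9 & J -> R1]. Adds R1.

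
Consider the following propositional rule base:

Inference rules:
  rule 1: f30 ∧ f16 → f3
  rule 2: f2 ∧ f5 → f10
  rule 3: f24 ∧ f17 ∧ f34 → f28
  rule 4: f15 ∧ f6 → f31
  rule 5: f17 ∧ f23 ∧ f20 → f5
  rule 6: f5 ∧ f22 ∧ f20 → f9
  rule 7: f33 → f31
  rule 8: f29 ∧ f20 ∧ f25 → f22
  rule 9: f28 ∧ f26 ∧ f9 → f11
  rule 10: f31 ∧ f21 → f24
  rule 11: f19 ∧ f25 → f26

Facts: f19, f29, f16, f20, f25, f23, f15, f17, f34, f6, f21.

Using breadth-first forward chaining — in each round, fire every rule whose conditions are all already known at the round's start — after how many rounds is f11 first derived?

4

Round 1: rule 4 [f15 ∧ f6 → f31]; rule 5 [f17 ∧ f23 ∧ f20 → f5]; rule 8 [f29 ∧ f20 ∧ f25 → f22]; rule 11 [f19 ∧ f25 → f26]. New: f31, f5, f22, f26.
Round 2: rule 6 [f5 ∧ f22 ∧ f20 → f9]; rule 10 [f31 ∧ f21 → f24]. New: f9, f24.
Round 3: rule 3 [f24 ∧ f17 ∧ f34 → f28]. New: f28.
Round 4: rule 9 [f28 ∧ f26 ∧ f9 → f11]. New: f11.
f11 first appears in round 4.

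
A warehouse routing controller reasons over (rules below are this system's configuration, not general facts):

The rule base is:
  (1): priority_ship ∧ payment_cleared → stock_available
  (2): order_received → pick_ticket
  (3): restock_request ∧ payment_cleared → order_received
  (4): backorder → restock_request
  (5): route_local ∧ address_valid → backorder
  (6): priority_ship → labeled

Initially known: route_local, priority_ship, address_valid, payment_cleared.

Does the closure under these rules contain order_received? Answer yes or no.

[1] (1) [priority_ship ∧ payment_cleared → stock_available]; (5) [route_local ∧ address_valid → backorder]; (6) [priority_ship → labeled]. ⇒ new: stock_available, backorder, labeled.
[2] (4) [backorder → restock_request]. ⇒ new: restock_request.
[3] (3) [restock_request ∧ payment_cleared → order_received]. ⇒ new: order_received.
[4] (2) [order_received → pick_ticket]. ⇒ new: pick_ticket.
order_received appears in round 3, so it is derivable.

yes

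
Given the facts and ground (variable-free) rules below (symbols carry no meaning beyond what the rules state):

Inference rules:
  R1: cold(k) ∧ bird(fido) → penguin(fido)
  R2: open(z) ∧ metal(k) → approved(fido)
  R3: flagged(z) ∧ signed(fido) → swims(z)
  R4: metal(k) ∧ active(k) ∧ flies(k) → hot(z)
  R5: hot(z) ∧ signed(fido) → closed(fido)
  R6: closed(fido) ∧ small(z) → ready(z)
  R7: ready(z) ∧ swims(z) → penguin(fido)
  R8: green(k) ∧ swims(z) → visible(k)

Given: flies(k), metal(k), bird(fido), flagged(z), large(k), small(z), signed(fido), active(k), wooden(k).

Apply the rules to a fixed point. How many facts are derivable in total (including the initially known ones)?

14

Round 1 fires R3, R4, giving swims(z), hot(z).
Round 2 fires R5, giving closed(fido).
Round 3 fires R6, giving ready(z).
Round 4 fires R7, giving penguin(fido).
Closure: {active(k), bird(fido), closed(fido), flagged(z), flies(k), hot(z), large(k), metal(k), penguin(fido), ready(z), signed(fido), small(z), swims(z), wooden(k)} — 14 facts.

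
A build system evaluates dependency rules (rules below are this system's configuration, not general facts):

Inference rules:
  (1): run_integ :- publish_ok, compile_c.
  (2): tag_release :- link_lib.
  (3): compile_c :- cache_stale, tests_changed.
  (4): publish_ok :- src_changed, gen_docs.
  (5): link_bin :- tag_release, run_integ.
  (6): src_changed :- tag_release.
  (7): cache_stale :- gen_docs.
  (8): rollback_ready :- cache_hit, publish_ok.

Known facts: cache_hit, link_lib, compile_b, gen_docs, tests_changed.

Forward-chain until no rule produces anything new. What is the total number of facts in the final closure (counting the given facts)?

[1] (2) [tag_release :- link_lib.]; (7) [cache_stale :- gen_docs.]. ⇒ new: tag_release, cache_stale.
[2] (3) [compile_c :- cache_stale, tests_changed.]; (6) [src_changed :- tag_release.]. ⇒ new: compile_c, src_changed.
[3] (4) [publish_ok :- src_changed, gen_docs.]. ⇒ new: publish_ok.
[4] (1) [run_integ :- publish_ok, compile_c.]; (8) [rollback_ready :- cache_hit, publish_ok.]. ⇒ new: run_integ, rollback_ready.
[5] (5) [link_bin :- tag_release, run_integ.]. ⇒ new: link_bin.
Closure: {cache_hit, cache_stale, compile_b, compile_c, gen_docs, link_bin, link_lib, publish_ok, rollback_ready, run_integ, src_changed, tag_release, tests_changed} — 13 facts.

13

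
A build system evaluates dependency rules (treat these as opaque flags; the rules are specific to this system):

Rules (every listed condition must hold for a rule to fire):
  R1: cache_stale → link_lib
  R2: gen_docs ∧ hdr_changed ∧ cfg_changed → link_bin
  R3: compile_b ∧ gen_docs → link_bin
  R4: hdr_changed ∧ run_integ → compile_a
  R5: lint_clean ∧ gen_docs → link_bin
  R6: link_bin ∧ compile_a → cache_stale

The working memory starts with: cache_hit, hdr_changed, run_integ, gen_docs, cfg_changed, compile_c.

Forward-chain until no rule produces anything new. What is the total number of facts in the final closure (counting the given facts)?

Round 1: R2 [gen_docs ∧ hdr_changed ∧ cfg_changed → link_bin]; R4 [hdr_changed ∧ run_integ → compile_a]. New: link_bin, compile_a.
Round 2: R6 [link_bin ∧ compile_a → cache_stale]. New: cache_stale.
Round 3: R1 [cache_stale → link_lib]. New: link_lib.
Closure: {cache_hit, cache_stale, cfg_changed, compile_a, compile_c, gen_docs, hdr_changed, link_bin, link_lib, run_integ} — 10 facts.

10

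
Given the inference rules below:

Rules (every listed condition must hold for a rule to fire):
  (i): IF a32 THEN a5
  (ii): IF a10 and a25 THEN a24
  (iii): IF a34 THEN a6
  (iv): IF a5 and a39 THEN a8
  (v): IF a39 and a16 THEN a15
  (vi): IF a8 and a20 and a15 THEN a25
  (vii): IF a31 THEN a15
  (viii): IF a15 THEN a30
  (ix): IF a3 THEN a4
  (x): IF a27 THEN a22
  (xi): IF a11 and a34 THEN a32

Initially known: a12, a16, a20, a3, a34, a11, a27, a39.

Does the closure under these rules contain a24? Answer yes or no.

no

Round 1 — (iii), (v), (ix), (x), (xi), derive a6, a15, a4, a22, a32.
Round 2 — (i), (viii), derive a5, a30.
Round 3 — (iv), derive a8.
Round 4 — (vi), derive a25.
Fixed point reached. a24 is concluded only by (ii); (ii) needs a10 (never derived).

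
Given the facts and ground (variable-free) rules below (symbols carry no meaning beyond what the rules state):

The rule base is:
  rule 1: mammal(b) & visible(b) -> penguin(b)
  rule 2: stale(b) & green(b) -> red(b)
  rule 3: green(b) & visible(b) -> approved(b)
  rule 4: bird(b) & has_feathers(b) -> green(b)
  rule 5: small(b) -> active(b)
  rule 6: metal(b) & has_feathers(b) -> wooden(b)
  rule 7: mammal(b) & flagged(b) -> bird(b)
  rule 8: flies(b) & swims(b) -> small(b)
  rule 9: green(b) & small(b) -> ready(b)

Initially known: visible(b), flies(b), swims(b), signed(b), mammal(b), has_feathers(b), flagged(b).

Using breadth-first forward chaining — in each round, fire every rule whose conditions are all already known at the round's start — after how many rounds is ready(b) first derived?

[1] rule 1 [mammal(b) & visible(b) -> penguin(b)]; rule 7 [mammal(b) & flagged(b) -> bird(b)]; rule 8 [flies(b) & swims(b) -> small(b)]. ⇒ new: penguin(b), bird(b), small(b).
[2] rule 4 [bird(b) & has_feathers(b) -> green(b)]; rule 5 [small(b) -> active(b)]. ⇒ new: green(b), active(b).
[3] rule 3 [green(b) & visible(b) -> approved(b)]; rule 9 [green(b) & small(b) -> ready(b)]. ⇒ new: approved(b), ready(b).
ready(b) first appears in round 3.

3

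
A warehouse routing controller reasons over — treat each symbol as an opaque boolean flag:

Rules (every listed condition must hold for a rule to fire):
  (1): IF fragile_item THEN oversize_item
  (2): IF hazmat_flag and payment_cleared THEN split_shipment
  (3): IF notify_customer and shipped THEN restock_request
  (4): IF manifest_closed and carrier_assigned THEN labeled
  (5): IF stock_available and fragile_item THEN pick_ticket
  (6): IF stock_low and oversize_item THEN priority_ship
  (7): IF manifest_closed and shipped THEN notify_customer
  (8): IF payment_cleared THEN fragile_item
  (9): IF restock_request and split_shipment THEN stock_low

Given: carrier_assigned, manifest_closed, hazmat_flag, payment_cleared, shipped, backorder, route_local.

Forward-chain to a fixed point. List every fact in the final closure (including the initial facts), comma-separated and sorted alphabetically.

backorder, carrier_assigned, fragile_item, hazmat_flag, labeled, manifest_closed, notify_customer, oversize_item, payment_cleared, priority_ship, restock_request, route_local, shipped, split_shipment, stock_low

Round 1 fires (2), (4), (7), (8), giving split_shipment, labeled, notify_customer, fragile_item.
Round 2 fires (1), (3), giving oversize_item, restock_request.
Round 3 fires (9), giving stock_low.
Round 4 fires (6), giving priority_ship.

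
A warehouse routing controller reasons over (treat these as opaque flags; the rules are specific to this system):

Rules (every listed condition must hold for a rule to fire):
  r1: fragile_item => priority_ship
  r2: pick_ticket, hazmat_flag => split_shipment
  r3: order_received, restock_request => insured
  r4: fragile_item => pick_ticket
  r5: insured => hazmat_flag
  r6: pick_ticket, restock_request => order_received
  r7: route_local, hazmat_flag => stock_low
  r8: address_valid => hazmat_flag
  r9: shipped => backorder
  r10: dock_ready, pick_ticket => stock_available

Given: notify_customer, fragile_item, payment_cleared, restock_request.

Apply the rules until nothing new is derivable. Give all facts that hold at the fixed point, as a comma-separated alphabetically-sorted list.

Round 1 fires r1, r4, giving priority_ship, pick_ticket.
Round 2 fires r6, giving order_received.
Round 3 fires r3, giving insured.
Round 4 fires r5, giving hazmat_flag.
Round 5 fires r2, giving split_shipment.

fragile_item, hazmat_flag, insured, notify_customer, order_received, payment_cleared, pick_ticket, priority_ship, restock_request, split_shipment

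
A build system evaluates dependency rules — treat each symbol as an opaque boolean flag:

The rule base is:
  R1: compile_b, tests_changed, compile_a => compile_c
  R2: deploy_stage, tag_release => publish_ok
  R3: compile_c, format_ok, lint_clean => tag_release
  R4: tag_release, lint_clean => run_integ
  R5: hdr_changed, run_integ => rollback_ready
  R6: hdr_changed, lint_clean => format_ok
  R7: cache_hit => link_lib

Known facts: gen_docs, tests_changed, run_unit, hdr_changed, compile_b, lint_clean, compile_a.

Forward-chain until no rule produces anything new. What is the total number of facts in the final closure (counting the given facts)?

12

Round 1 fires R1, R6, giving compile_c, format_ok.
Round 2 fires R3, giving tag_release.
Round 3 fires R4, giving run_integ.
Round 4 fires R5, giving rollback_ready.
Closure: {compile_a, compile_b, compile_c, format_ok, gen_docs, hdr_changed, lint_clean, rollback_ready, run_integ, run_unit, tag_release, tests_changed} — 12 facts.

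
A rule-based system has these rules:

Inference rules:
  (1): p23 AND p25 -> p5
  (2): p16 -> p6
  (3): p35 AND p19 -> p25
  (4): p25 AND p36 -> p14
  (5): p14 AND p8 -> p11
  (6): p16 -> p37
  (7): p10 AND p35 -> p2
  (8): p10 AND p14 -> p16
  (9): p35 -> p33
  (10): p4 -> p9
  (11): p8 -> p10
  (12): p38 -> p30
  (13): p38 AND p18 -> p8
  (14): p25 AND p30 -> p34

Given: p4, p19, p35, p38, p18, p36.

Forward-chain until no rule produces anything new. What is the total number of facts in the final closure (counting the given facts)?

[1] (3) [p35 AND p19 -> p25]; (9) [p35 -> p33]; (10) [p4 -> p9]; (12) [p38 -> p30]; (13) [p38 AND p18 -> p8]. ⇒ new: p25, p33, p9, p30, p8.
[2] (4) [p25 AND p36 -> p14]; (11) [p8 -> p10]; (14) [p25 AND p30 -> p34]. ⇒ new: p14, p10, p34.
[3] (5) [p14 AND p8 -> p11]; (7) [p10 AND p35 -> p2]; (8) [p10 AND p14 -> p16]. ⇒ new: p11, p2, p16.
[4] (2) [p16 -> p6]; (6) [p16 -> p37]. ⇒ new: p6, p37.
Closure: {p10, p11, p14, p16, p18, p19, p2, p25, p30, p33, p34, p35, p36, p37, p38, p4, p6, p8, p9} — 19 facts.

19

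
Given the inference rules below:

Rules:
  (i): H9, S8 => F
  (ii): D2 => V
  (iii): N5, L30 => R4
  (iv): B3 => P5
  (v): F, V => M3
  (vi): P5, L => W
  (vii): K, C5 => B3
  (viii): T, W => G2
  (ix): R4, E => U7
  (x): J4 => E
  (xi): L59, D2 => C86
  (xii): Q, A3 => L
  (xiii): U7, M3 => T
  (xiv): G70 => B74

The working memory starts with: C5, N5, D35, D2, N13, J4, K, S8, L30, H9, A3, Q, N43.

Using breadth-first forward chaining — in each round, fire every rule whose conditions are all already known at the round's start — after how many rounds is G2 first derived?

4

Round 1: (i) [H9, S8 => F]; (ii) [D2 => V]; (iii) [N5, L30 => R4]; (vii) [K, C5 => B3]; (x) [J4 => E]; (xii) [Q, A3 => L]. Adds F, V, R4, B3, E, L.
Round 2: (iv) [B3 => P5]; (v) [F, V => M3]; (ix) [R4, E => U7]. Adds P5, M3, U7.
Round 3: (vi) [P5, L => W]; (xiii) [U7, M3 => T]. Adds W, T.
Round 4: (viii) [T, W => G2]. Adds G2.
G2 first appears in round 4.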